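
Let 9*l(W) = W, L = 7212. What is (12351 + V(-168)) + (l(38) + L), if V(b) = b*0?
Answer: 176105/9 ≈ 19567.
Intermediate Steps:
V(b) = 0
l(W) = W/9
(12351 + V(-168)) + (l(38) + L) = (12351 + 0) + ((⅑)*38 + 7212) = 12351 + (38/9 + 7212) = 12351 + 64946/9 = 176105/9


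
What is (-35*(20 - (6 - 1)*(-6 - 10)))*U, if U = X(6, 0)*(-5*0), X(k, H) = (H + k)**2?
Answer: 0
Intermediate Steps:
U = 0 (U = (0 + 6)**2*(-5*0) = 6**2*0 = 36*0 = 0)
(-35*(20 - (6 - 1)*(-6 - 10)))*U = -35*(20 - (6 - 1)*(-6 - 10))*0 = -35*(20 - 5*(-16))*0 = -35*(20 - 1*(-80))*0 = -35*(20 + 80)*0 = -35*100*0 = -3500*0 = 0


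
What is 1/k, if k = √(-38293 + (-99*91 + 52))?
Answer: -I*√210/3150 ≈ -0.0046004*I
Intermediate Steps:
k = 15*I*√210 (k = √(-38293 + (-9009 + 52)) = √(-38293 - 8957) = √(-47250) = 15*I*√210 ≈ 217.37*I)
1/k = 1/(15*I*√210) = -I*√210/3150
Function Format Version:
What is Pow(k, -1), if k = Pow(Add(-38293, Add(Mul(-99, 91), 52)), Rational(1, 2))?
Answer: Mul(Rational(-1, 3150), I, Pow(210, Rational(1, 2))) ≈ Mul(-0.0046004, I)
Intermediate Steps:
k = Mul(15, I, Pow(210, Rational(1, 2))) (k = Pow(Add(-38293, Add(-9009, 52)), Rational(1, 2)) = Pow(Add(-38293, -8957), Rational(1, 2)) = Pow(-47250, Rational(1, 2)) = Mul(15, I, Pow(210, Rational(1, 2))) ≈ Mul(217.37, I))
Pow(k, -1) = Pow(Mul(15, I, Pow(210, Rational(1, 2))), -1) = Mul(Rational(-1, 3150), I, Pow(210, Rational(1, 2)))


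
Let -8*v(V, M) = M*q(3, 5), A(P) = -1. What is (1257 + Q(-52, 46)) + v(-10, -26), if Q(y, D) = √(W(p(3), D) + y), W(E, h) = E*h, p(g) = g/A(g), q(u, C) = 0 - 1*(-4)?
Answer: 1270 + I*√190 ≈ 1270.0 + 13.784*I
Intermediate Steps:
q(u, C) = 4 (q(u, C) = 0 + 4 = 4)
p(g) = -g (p(g) = g/(-1) = g*(-1) = -g)
v(V, M) = -M/2 (v(V, M) = -M*4/8 = -M/2)
Q(y, D) = √(y - 3*D) (Q(y, D) = √((-1*3)*D + y) = √(-3*D + y) = √(y - 3*D))
(1257 + Q(-52, 46)) + v(-10, -26) = (1257 + √(-52 - 3*46)) - ½*(-26) = (1257 + √(-52 - 138)) + 13 = (1257 + √(-190)) + 13 = (1257 + I*√190) + 13 = 1270 + I*√190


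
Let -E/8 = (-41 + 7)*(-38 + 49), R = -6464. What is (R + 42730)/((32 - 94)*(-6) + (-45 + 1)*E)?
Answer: -18133/65638 ≈ -0.27626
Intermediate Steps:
E = 2992 (E = -8*(-41 + 7)*(-38 + 49) = -(-272)*11 = -8*(-374) = 2992)
(R + 42730)/((32 - 94)*(-6) + (-45 + 1)*E) = (-6464 + 42730)/((32 - 94)*(-6) + (-45 + 1)*2992) = 36266/(-62*(-6) - 44*2992) = 36266/(372 - 131648) = 36266/(-131276) = 36266*(-1/131276) = -18133/65638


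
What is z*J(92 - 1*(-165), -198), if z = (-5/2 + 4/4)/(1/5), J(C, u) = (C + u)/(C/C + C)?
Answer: -295/172 ≈ -1.7151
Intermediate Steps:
J(C, u) = (C + u)/(1 + C)
z = -15/2 (z = (-5*½ + 4*(¼))/(⅕) = (-5/2 + 1)*5 = -3/2*5 = -15/2 ≈ -7.5000)
z*J(92 - 1*(-165), -198) = -15*((92 - 1*(-165)) - 198)/(2*(1 + (92 - 1*(-165)))) = -15*((92 + 165) - 198)/(2*(1 + (92 + 165))) = -15*(257 - 198)/(2*(1 + 257)) = -15*59/(2*258) = -5*59/172 = -15/2*59/258 = -295/172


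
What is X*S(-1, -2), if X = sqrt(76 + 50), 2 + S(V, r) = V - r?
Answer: -3*sqrt(14) ≈ -11.225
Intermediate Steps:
S(V, r) = -2 + V - r (S(V, r) = -2 + (V - r) = -2 + V - r)
X = 3*sqrt(14) (X = sqrt(126) = 3*sqrt(14) ≈ 11.225)
X*S(-1, -2) = (3*sqrt(14))*(-2 - 1 - 1*(-2)) = (3*sqrt(14))*(-2 - 1 + 2) = (3*sqrt(14))*(-1) = -3*sqrt(14)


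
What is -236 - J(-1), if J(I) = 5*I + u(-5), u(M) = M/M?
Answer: -232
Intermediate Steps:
u(M) = 1
J(I) = 1 + 5*I (J(I) = 5*I + 1 = 1 + 5*I)
-236 - J(-1) = -236 - (1 + 5*(-1)) = -236 - (1 - 5) = -236 - 1*(-4) = -236 + 4 = -232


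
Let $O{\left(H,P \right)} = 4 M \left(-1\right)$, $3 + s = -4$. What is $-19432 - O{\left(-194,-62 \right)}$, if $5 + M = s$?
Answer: $-19480$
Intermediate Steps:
$s = -7$ ($s = -3 - 4 = -7$)
$M = -12$ ($M = -5 - 7 = -12$)
$O{\left(H,P \right)} = 48$ ($O{\left(H,P \right)} = 4 \left(-12\right) \left(-1\right) = \left(-48\right) \left(-1\right) = 48$)
$-19432 - O{\left(-194,-62 \right)} = -19432 - 48 = -19480$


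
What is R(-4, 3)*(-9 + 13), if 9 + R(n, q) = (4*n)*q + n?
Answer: -244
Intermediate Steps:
R(n, q) = -9 + n + 4*n*q (R(n, q) = -9 + ((4*n)*q + n) = -9 + (4*n*q + n) = -9 + (n + 4*n*q) = -9 + n + 4*n*q)
R(-4, 3)*(-9 + 13) = (-9 - 4 + 4*(-4)*3)*(-9 + 13) = (-9 - 4 - 48)*4 = -61*4 = -244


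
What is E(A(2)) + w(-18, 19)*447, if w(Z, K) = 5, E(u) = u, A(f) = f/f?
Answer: 2236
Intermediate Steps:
A(f) = 1
E(A(2)) + w(-18, 19)*447 = 1 + 5*447 = 1 + 2235 = 2236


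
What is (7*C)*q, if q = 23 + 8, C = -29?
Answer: -6293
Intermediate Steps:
q = 31
(7*C)*q = (7*(-29))*31 = -203*31 = -6293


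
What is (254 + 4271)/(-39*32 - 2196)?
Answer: -4525/3444 ≈ -1.3139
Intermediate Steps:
(254 + 4271)/(-39*32 - 2196) = 4525/(-1248 - 2196) = 4525/(-3444) = 4525*(-1/3444) = -4525/3444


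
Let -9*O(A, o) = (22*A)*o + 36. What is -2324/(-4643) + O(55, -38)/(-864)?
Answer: -24405821/4512996 ≈ -5.4079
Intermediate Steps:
O(A, o) = -4 - 22*A*o/9 (O(A, o) = -((22*A)*o + 36)/9 = -(22*A*o + 36)/9 = -(36 + 22*A*o)/9 = -4 - 22*A*o/9)
-2324/(-4643) + O(55, -38)/(-864) = -2324/(-4643) + (-4 - 22/9*55*(-38))/(-864) = -2324*(-1/4643) + (-4 + 45980/9)*(-1/864) = 2324/4643 + (45944/9)*(-1/864) = 2324/4643 - 5743/972 = -24405821/4512996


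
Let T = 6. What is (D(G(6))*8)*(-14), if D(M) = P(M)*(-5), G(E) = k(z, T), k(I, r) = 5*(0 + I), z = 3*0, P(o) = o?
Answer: 0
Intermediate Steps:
z = 0
k(I, r) = 5*I
G(E) = 0 (G(E) = 5*0 = 0)
D(M) = -5*M (D(M) = M*(-5) = -5*M)
(D(G(6))*8)*(-14) = (-5*0*8)*(-14) = (0*8)*(-14) = 0*(-14) = 0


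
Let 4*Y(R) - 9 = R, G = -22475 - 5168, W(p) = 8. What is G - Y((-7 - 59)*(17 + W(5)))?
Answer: -108931/4 ≈ -27233.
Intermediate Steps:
G = -27643
Y(R) = 9/4 + R/4
G - Y((-7 - 59)*(17 + W(5))) = -27643 - (9/4 + ((-7 - 59)*(17 + 8))/4) = -27643 - (9/4 + (-66*25)/4) = -27643 - (9/4 + (1/4)*(-1650)) = -27643 - (9/4 - 825/2) = -27643 - 1*(-1641/4) = -27643 + 1641/4 = -108931/4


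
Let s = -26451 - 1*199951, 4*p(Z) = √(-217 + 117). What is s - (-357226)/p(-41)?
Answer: -226402 - 714452*I/5 ≈ -2.264e+5 - 1.4289e+5*I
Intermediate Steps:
p(Z) = 5*I/2 (p(Z) = √(-217 + 117)/4 = √(-100)/4 = (10*I)/4 = 5*I/2)
s = -226402 (s = -26451 - 199951 = -226402)
s - (-357226)/p(-41) = -226402 - (-357226)/(5*I/2) = -226402 - (-357226)*(-2*I/5) = -226402 - 714452*I/5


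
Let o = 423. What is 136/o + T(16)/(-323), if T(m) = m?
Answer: 37160/136629 ≈ 0.27198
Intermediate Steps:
136/o + T(16)/(-323) = 136/423 + 16/(-323) = 136*(1/423) + 16*(-1/323) = 136/423 - 16/323 = 37160/136629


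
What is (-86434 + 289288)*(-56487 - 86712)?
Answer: -29048489946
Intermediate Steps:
(-86434 + 289288)*(-56487 - 86712) = 202854*(-143199) = -29048489946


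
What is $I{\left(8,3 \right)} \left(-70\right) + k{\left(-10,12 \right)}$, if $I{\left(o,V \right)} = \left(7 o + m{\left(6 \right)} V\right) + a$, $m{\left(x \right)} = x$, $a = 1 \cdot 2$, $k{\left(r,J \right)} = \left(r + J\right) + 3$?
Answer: $-5315$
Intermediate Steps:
$k{\left(r,J \right)} = 3 + J + r$ ($k{\left(r,J \right)} = \left(J + r\right) + 3 = 3 + J + r$)
$a = 2$
$I{\left(o,V \right)} = 2 + 6 V + 7 o$ ($I{\left(o,V \right)} = \left(7 o + 6 V\right) + 2 = \left(6 V + 7 o\right) + 2 = 2 + 6 V + 7 o$)
$I{\left(8,3 \right)} \left(-70\right) + k{\left(-10,12 \right)} = \left(2 + 6 \cdot 3 + 7 \cdot 8\right) \left(-70\right) + \left(3 + 12 - 10\right) = \left(2 + 18 + 56\right) \left(-70\right) + 5 = 76 \left(-70\right) + 5 = -5320 + 5 = -5315$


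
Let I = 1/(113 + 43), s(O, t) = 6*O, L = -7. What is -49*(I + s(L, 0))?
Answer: 320999/156 ≈ 2057.7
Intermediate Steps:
I = 1/156 ≈ 0.0064103
-49*(I + s(L, 0)) = -49*(1/156 + 6*(-7)) = -49*(1/156 - 42) = -49*(-6551/156) = 320999/156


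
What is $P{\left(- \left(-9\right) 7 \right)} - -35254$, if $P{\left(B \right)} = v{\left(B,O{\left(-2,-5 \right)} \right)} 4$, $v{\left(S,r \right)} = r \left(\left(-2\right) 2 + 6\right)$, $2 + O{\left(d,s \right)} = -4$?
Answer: $35206$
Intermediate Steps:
$O{\left(d,s \right)} = -6$ ($O{\left(d,s \right)} = -2 - 4 = -6$)
$v{\left(S,r \right)} = 2 r$ ($v{\left(S,r \right)} = r \left(-4 + 6\right) = r 2 = 2 r$)
$P{\left(B \right)} = -48$ ($P{\left(B \right)} = 2 \left(-6\right) 4 = \left(-12\right) 4 = -48$)
$P{\left(- \left(-9\right) 7 \right)} - -35254 = -48 - -35254 = -48 + 35254 = 35206$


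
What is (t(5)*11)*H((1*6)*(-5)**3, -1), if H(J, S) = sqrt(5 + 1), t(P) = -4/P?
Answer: -44*sqrt(6)/5 ≈ -21.556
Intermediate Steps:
H(J, S) = sqrt(6)
(t(5)*11)*H((1*6)*(-5)**3, -1) = (-4/5*11)*sqrt(6) = -44*sqrt(6)/5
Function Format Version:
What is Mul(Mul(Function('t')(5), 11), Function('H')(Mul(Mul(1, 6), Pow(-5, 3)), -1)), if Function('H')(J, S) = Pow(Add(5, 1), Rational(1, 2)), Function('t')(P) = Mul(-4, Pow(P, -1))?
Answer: Mul(Rational(-44, 5), Pow(6, Rational(1, 2))) ≈ -21.556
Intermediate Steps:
Function('H')(J, S) = Pow(6, Rational(1, 2))
Mul(Mul(Function('t')(5), 11), Function('H')(Mul(Mul(1, 6), Pow(-5, 3)), -1)) = Mul(Mul(Mul(-4, Pow(5, -1)), 11), Pow(6, Rational(1, 2))) = Mul(Mul(Mul(-4, Rational(1, 5)), 11), Pow(6, Rational(1, 2))) = Mul(Mul(Rational(-4, 5), 11), Pow(6, Rational(1, 2))) = Mul(Rational(-44, 5), Pow(6, Rational(1, 2)))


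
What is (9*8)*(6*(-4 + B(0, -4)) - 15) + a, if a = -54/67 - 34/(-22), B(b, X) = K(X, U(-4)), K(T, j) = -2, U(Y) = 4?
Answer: -2705719/737 ≈ -3671.3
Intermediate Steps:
B(b, X) = -2
a = 545/737 (a = -54*1/67 - 34*(-1/22) = -54/67 + 17/11 = 545/737 ≈ 0.73948)
(9*8)*(6*(-4 + B(0, -4)) - 15) + a = (9*8)*(6*(-4 - 2) - 15) + 545/737 = 72*(6*(-6) - 15) + 545/737 = 72*(-36 - 15) + 545/737 = 72*(-51) + 545/737 = -3672 + 545/737 = -2705719/737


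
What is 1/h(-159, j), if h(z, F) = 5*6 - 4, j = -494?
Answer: 1/26 ≈ 0.038462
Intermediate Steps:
h(z, F) = 26 (h(z, F) = 30 - 4 = 26)
1/h(-159, j) = 1/26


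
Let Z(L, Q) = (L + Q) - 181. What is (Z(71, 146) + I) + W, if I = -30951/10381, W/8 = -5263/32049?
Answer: 10548193861/332700669 ≈ 31.705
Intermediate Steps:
W = -42104/32049 (W = 8*(-5263/32049) = -42104/32049 ≈ -1.3137)
Z(L, Q) = -181 + L + Q
I = -30951/10381 (I = -30951*1/10381 = -30951/10381 ≈ -2.9815)
(Z(71, 146) + I) + W = ((-181 + 71 + 146) - 30951/10381) - 42104/32049 = (36 - 30951/10381) - 42104/32049 = 342765/10381 - 42104/32049 = 10548193861/332700669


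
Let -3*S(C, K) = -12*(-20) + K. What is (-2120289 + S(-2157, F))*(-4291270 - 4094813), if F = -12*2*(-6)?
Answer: 17781992956611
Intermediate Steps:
F = 144 (F = -24*(-6) = 144)
S(C, K) = -80 - K/3 (S(C, K) = -(-12*(-20) + K)/3 = -(240 + K)/3 = -80 - K/3)
(-2120289 + S(-2157, F))*(-4291270 - 4094813) = (-2120289 + (-80 - ⅓*144))*(-4291270 - 4094813) = (-2120289 + (-80 - 48))*(-8386083) = (-2120289 - 128)*(-8386083) = -2120417*(-8386083) = 17781992956611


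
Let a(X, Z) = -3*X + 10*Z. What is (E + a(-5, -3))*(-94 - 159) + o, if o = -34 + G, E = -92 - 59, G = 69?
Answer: 42033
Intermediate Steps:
E = -151
o = 35 (o = -34 + 69 = 35)
(E + a(-5, -3))*(-94 - 159) + o = (-151 + (-3*(-5) + 10*(-3)))*(-94 - 159) + 35 = (-151 + (15 - 30))*(-253) + 35 = (-151 - 15)*(-253) + 35 = -166*(-253) + 35 = 41998 + 35 = 42033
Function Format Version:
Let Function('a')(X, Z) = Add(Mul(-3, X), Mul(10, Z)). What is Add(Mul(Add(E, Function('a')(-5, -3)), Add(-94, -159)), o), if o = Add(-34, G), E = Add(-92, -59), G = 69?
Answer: 42033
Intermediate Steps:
E = -151
o = 35 (o = Add(-34, 69) = 35)
Add(Mul(Add(E, Function('a')(-5, -3)), Add(-94, -159)), o) = Add(Mul(Add(-151, Add(Mul(-3, -5), Mul(10, -3))), Add(-94, -159)), 35) = Add(Mul(Add(-151, Add(15, -30)), -253), 35) = Add(Mul(Add(-151, -15), -253), 35) = Add(Mul(-166, -253), 35) = Add(41998, 35) = 42033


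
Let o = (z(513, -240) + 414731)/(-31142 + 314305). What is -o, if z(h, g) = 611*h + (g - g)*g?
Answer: -728174/283163 ≈ -2.5716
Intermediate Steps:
z(h, g) = 611*h (z(h, g) = 611*h + 0*g = 611*h + 0 = 611*h)
o = 728174/283163 (o = (611*513 + 414731)/(-31142 + 314305) = (313443 + 414731)/283163 = 728174*(1/283163) = 728174/283163 ≈ 2.5716)
-o = -1*728174/283163 = -728174/283163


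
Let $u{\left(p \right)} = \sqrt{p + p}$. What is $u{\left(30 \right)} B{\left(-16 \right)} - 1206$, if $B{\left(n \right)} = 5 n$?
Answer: $-1206 - 160 \sqrt{15} \approx -1825.7$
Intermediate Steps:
$u{\left(p \right)} = \sqrt{2} \sqrt{p}$ ($u{\left(p \right)} = \sqrt{2 p} = \sqrt{2} \sqrt{p}$)
$u{\left(30 \right)} B{\left(-16 \right)} - 1206 = \sqrt{2} \sqrt{30} \cdot 5 \left(-16\right) - 1206 = 2 \sqrt{15} \left(-80\right) - 1206 = - 160 \sqrt{15} - 1206 = -1206 - 160 \sqrt{15}$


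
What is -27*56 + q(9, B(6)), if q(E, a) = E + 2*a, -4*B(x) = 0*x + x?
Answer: -1506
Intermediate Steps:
B(x) = -x/4 (B(x) = -(0*x + x)/4 = -(0 + x)/4 = -x/4)
-27*56 + q(9, B(6)) = -27*56 + (9 + 2*(-¼*6)) = -1512 + (9 + 2*(-3/2)) = -1512 + (9 - 3) = -1512 + 6 = -1506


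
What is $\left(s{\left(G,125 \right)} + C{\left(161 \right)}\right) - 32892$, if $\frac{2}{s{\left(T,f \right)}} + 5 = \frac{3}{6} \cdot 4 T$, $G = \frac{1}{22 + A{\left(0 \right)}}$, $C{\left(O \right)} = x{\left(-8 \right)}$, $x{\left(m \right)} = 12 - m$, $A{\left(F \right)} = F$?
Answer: $- \frac{887555}{27} \approx -32872.0$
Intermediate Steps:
$C{\left(O \right)} = 20$ ($C{\left(O \right)} = 12 - -8 = 12 + 8 = 20$)
$G = \frac{1}{22}$ ($G = \frac{1}{22 + 0} = \frac{1}{22} \approx 0.045455$)
$s{\left(T,f \right)} = \frac{2}{-5 + 2 T}$ ($s{\left(T,f \right)} = \frac{2}{-5 + \frac{3}{6} \cdot 4 T} = \frac{2}{-5 + 3 \cdot \frac{1}{6} \cdot 4 T} = \frac{2}{-5 + \frac{1}{2} \cdot 4 T} = \frac{2}{-5 + 2 T}$)
$\left(s{\left(G,125 \right)} + C{\left(161 \right)}\right) - 32892 = \left(\frac{2}{-5 + 2 \cdot \frac{1}{22}} + 20\right) - 32892 = \left(\frac{2}{-5 + \frac{1}{11}} + 20\right) - 32892 = \left(\frac{2}{- \frac{54}{11}} + 20\right) - 32892 = \left(2 \left(- \frac{11}{54}\right) + 20\right) - 32892 = \left(- \frac{11}{27} + 20\right) - 32892 = \frac{529}{27} - 32892 = - \frac{887555}{27}$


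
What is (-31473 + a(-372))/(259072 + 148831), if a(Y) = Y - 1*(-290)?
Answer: -31555/407903 ≈ -0.077359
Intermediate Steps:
a(Y) = 290 + Y (a(Y) = Y + 290 = 290 + Y)
(-31473 + a(-372))/(259072 + 148831) = (-31473 + (290 - 372))/(259072 + 148831) = (-31473 - 82)/407903 = -31555*1/407903 = -31555/407903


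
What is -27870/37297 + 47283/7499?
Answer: 1554516921/279690203 ≈ 5.5580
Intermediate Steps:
-27870/37297 + 47283/7499 = 1554516921/279690203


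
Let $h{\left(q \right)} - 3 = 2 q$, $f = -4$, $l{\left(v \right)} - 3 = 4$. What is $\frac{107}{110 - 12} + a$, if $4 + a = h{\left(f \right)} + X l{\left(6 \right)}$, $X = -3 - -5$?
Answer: $\frac{597}{98} \approx 6.0918$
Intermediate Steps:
$l{\left(v \right)} = 7$ ($l{\left(v \right)} = 3 + 4 = 7$)
$h{\left(q \right)} = 3 + 2 q$
$X = 2$ ($X = -3 + 5 = 2$)
$a = 5$ ($a = -4 + \left(\left(3 + 2 \left(-4\right)\right) + 2 \cdot 7\right) = -4 + \left(\left(3 - 8\right) + 14\right) = -4 + \left(-5 + 14\right) = -4 + 9 = 5$)
$\frac{107}{110 - 12} + a = \frac{107}{110 - 12} + 5 = \frac{107}{98} + 5 = \frac{597}{98}$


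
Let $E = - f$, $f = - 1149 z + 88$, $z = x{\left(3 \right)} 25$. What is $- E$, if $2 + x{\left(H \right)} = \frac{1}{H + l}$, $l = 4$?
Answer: $\frac{374041}{7} \approx 53434.0$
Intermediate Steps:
$x{\left(H \right)} = -2 + \frac{1}{4 + H}$ ($x{\left(H \right)} = -2 + \frac{1}{H + 4} = -2 + \frac{1}{4 + H}$)
$z = - \frac{325}{7}$ ($z = \frac{-7 - 6}{4 + 3} \cdot 25 = \frac{-7 - 6}{7} \cdot 25 = \frac{1}{7} \left(-13\right) 25 = \left(- \frac{13}{7}\right) 25 = - \frac{325}{7} \approx -46.429$)
$f = \frac{374041}{7}$ ($f = \left(-1149\right) \left(- \frac{325}{7}\right) + 88 = \frac{373425}{7} + 88 = \frac{374041}{7} \approx 53434.0$)
$E = - \frac{374041}{7}$ ($E = \left(-1\right) \frac{374041}{7} = - \frac{374041}{7} \approx -53434.0$)
$- E = \left(-1\right) \left(- \frac{374041}{7}\right) = \frac{374041}{7}$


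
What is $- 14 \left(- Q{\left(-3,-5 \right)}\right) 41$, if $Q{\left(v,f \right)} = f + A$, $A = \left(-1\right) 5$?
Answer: $-5740$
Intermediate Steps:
$A = -5$
$Q{\left(v,f \right)} = -5 + f$ ($Q{\left(v,f \right)} = f - 5 = -5 + f$)
$- 14 \left(- Q{\left(-3,-5 \right)}\right) 41 = - 14 \left(- (-5 - 5)\right) 41 = - 14 \left(\left(-1\right) \left(-10\right)\right) 41 = \left(-14\right) 10 \cdot 41 = \left(-140\right) 41 = -5740$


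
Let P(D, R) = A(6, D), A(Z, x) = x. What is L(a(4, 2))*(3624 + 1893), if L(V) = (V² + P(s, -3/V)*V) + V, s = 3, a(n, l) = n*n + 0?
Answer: 1765440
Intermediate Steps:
a(n, l) = n² (a(n, l) = n² + 0 = n²)
P(D, R) = D
L(V) = V² + 4*V (L(V) = (V² + 3*V) + V = V² + 4*V)
L(a(4, 2))*(3624 + 1893) = (4²*(4 + 4²))*(3624 + 1893) = (16*(4 + 16))*5517 = (16*20)*5517 = 320*5517 = 1765440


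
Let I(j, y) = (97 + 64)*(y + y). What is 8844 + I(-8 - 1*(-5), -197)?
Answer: -54590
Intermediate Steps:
I(j, y) = 322*y (I(j, y) = 161*(2*y) = 322*y)
8844 + I(-8 - 1*(-5), -197) = 8844 + 322*(-197) = 8844 - 63434 = -54590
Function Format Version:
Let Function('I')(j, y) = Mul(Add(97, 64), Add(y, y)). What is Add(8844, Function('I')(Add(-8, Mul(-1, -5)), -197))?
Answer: -54590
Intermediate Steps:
Function('I')(j, y) = Mul(322, y) (Function('I')(j, y) = Mul(161, Mul(2, y)) = Mul(322, y))
Add(8844, Function('I')(Add(-8, Mul(-1, -5)), -197)) = Add(8844, Mul(322, -197)) = Add(8844, -63434) = -54590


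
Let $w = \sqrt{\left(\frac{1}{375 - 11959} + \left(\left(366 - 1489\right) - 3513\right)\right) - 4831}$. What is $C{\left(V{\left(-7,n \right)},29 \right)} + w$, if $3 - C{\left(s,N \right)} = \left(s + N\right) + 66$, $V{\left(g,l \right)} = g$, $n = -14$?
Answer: $-85 + \frac{3 i \sqrt{2205499661}}{1448} \approx -85.0 + 97.298 i$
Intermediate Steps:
$C{\left(s,N \right)} = -63 - N - s$ ($C{\left(s,N \right)} = 3 - \left(\left(s + N\right) + 66\right) = 3 - \left(\left(N + s\right) + 66\right) = 3 - \left(66 + N + s\right) = -63 - N - s$)
$w = \frac{3 i \sqrt{2205499661}}{1448}$ ($w = \sqrt{\left(\frac{1}{-11584} - 4636\right) - 4831} = \sqrt{\left(- \frac{1}{11584} - 4636\right) - 4831} = \sqrt{- \frac{53703425}{11584} - 4831} = \sqrt{- \frac{109665729}{11584}} = \frac{3 i \sqrt{2205499661}}{1448} \approx 97.298 i$)
$C{\left(V{\left(-7,n \right)},29 \right)} + w = \left(-63 - 29 - -7\right) + \frac{3 i \sqrt{2205499661}}{1448} = \left(-63 - 29 + 7\right) + \frac{3 i \sqrt{2205499661}}{1448} = -85 + \frac{3 i \sqrt{2205499661}}{1448}$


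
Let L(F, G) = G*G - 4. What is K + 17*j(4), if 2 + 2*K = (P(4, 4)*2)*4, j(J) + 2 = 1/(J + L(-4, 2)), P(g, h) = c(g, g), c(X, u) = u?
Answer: -59/4 ≈ -14.750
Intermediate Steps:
L(F, G) = -4 + G² (L(F, G) = G² - 4 = -4 + G²)
P(g, h) = g
j(J) = -2 + 1/J (j(J) = -2 + 1/(J + (-4 + 2²)) = -2 + 1/(J + (-4 + 4)) = -2 + 1/(J + 0) = -2 + 1/J)
K = 15 (K = -1 + ((4*2)*4)/2 = -1 + (8*4)/2 = -1 + (½)*32 = -1 + 16 = 15)
K + 17*j(4) = 15 + 17*(-2 + 1/4) = 15 + 17*(-2 + ¼) = 15 + 17*(-7/4) = 15 - 119/4 = -59/4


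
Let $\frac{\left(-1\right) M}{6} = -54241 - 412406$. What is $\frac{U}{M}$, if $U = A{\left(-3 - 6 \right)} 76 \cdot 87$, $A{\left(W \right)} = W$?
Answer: $- \frac{3306}{155549} \approx -0.021254$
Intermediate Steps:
$M = 2799882$ ($M = - 6 \left(-54241 - 412406\right) = \left(-6\right) \left(-466647\right) = 2799882$)
$U = -59508$ ($U = \left(-3 - 6\right) 76 \cdot 87 = \left(-9\right) 76 \cdot 87 = \left(-684\right) 87 = -59508$)
$\frac{U}{M} = - \frac{59508}{2799882} = \left(-59508\right) \frac{1}{2799882} = - \frac{3306}{155549}$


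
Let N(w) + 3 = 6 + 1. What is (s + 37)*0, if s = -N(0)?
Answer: 0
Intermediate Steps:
N(w) = 4 (N(w) = -3 + (6 + 1) = -3 + 7 = 4)
s = -4 (s = -1*4 = -4)
(s + 37)*0 = (-4 + 37)*0 = 33*0 = 0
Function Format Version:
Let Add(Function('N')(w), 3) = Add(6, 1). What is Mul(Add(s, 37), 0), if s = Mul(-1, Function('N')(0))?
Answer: 0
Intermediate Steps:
Function('N')(w) = 4 (Function('N')(w) = Add(-3, Add(6, 1)) = Add(-3, 7) = 4)
s = -4 (s = Mul(-1, 4) = -4)
Mul(Add(s, 37), 0) = Mul(Add(-4, 37), 0) = Mul(33, 0) = 0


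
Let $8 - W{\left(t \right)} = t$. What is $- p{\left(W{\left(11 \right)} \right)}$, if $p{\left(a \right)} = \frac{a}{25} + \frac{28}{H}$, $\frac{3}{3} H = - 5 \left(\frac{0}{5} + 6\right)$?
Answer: $\frac{79}{75} \approx 1.0533$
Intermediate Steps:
$H = -30$ ($H = - 5 \left(\frac{0}{5} + 6\right) = - 5 \left(0 \cdot \frac{1}{5} + 6\right) = - 5 \left(0 + 6\right) = \left(-5\right) 6 = -30$)
$W{\left(t \right)} = 8 - t$
$p{\left(a \right)} = - \frac{14}{15} + \frac{a}{25}$ ($p{\left(a \right)} = \frac{a}{25} + \frac{28}{-30} = a \frac{1}{25} + 28 \left(- \frac{1}{30}\right) = \frac{a}{25} - \frac{14}{15} = - \frac{14}{15} + \frac{a}{25}$)
$- p{\left(W{\left(11 \right)} \right)} = - (- \frac{14}{15} + \frac{8 - 11}{25}) = - (- \frac{14}{15} + \frac{1}{25} \left(-3\right)) = - (- \frac{14}{15} - \frac{3}{25}) = \left(-1\right) \left(- \frac{79}{75}\right) = \frac{79}{75}$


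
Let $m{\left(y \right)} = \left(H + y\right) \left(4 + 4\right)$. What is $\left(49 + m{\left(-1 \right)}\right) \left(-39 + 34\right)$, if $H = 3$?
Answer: $-325$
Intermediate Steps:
$m{\left(y \right)} = 24 + 8 y$ ($m{\left(y \right)} = \left(3 + y\right) \left(4 + 4\right) = \left(3 + y\right) 8 = 24 + 8 y$)
$\left(49 + m{\left(-1 \right)}\right) \left(-39 + 34\right) = \left(49 + \left(24 + 8 \left(-1\right)\right)\right) \left(-39 + 34\right) = \left(49 + \left(24 - 8\right)\right) \left(-5\right) = \left(49 + 16\right) \left(-5\right) = 65 \left(-5\right) = -325$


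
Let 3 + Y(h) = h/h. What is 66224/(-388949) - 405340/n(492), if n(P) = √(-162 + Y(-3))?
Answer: -66224/388949 + 202670*I*√41/41 ≈ -0.17026 + 31652.0*I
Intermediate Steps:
Y(h) = -2 (Y(h) = -3 + h/h = -3 + 1 = -2)
n(P) = 2*I*√41 (n(P) = √(-162 - 2) = √(-164) = 2*I*√41)
66224/(-388949) - 405340/n(492) = 66224/(-388949) - 405340*(-I*√41/82) = 66224*(-1/388949) - (-202670)*I*√41/41 = -66224/388949 + 202670*I*√41/41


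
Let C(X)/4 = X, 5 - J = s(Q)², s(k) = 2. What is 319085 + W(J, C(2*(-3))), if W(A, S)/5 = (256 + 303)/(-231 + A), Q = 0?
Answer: 14677351/46 ≈ 3.1907e+5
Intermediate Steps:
J = 1 (J = 5 - 1*2² = 5 - 1*4 = 5 - 4 = 1)
C(X) = 4*X
W(A, S) = 2795/(-231 + A) (W(A, S) = 5*((256 + 303)/(-231 + A)) = 5*(559/(-231 + A)) = 2795/(-231 + A))
319085 + W(J, C(2*(-3))) = 319085 + 2795/(-231 + 1) = 319085 + 2795/(-230) = 319085 + 2795*(-1/230) = 319085 - 559/46 = 14677351/46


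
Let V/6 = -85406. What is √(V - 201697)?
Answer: I*√714133 ≈ 845.06*I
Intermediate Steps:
V = -512436 (V = 6*(-85406) = -512436)
√(V - 201697) = √(-512436 - 201697) = √(-714133) = I*√714133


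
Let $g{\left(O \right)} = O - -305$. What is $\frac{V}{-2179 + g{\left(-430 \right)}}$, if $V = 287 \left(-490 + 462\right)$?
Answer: $\frac{2009}{576} \approx 3.4878$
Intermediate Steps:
$g{\left(O \right)} = 305 + O$ ($g{\left(O \right)} = O + 305 = 305 + O$)
$V = -8036$ ($V = 287 \left(-28\right) = -8036$)
$\frac{V}{-2179 + g{\left(-430 \right)}} = - \frac{8036}{-2179 + \left(305 - 430\right)} = - \frac{8036}{-2179 - 125} = - \frac{8036}{-2304} = \left(-8036\right) \left(- \frac{1}{2304}\right) = \frac{2009}{576}$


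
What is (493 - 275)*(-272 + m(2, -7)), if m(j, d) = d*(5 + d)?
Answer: -56244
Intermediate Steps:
(493 - 275)*(-272 + m(2, -7)) = (493 - 275)*(-272 - 7*(5 - 7)) = 218*(-272 - 7*(-2)) = 218*(-272 + 14) = 218*(-258) = -56244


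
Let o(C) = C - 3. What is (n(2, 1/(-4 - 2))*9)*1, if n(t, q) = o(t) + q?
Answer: -21/2 ≈ -10.500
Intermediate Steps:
o(C) = -3 + C
n(t, q) = -3 + q + t (n(t, q) = (-3 + t) + q = -3 + q + t)
(n(2, 1/(-4 - 2))*9)*1 = ((-3 + 1/(-4 - 2) + 2)*9)*1 = ((-3 + 1/(-6) + 2)*9)*1 = ((-3 - ⅙ + 2)*9)*1 = -7/6*9*1 = -21/2*1 = -21/2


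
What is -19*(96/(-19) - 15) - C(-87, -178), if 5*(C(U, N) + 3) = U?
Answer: 2007/5 ≈ 401.40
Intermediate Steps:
C(U, N) = -3 + U/5
-19*(96/(-19) - 15) - C(-87, -178) = -19*(96/(-19) - 15) - (-3 + (1/5)*(-87)) = -19*(96*(-1/19) - 15) - (-3 - 87/5) = -19*(-96/19 - 15) - 1*(-102/5) = -19*(-381/19) + 102/5 = 381 + 102/5 = 2007/5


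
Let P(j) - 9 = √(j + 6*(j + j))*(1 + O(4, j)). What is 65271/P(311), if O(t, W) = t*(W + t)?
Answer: -587439/6428859122 + 82306731*√4043/6428859122 ≈ 0.81396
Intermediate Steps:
P(j) = 9 + √13*√j*(17 + 4*j) (P(j) = 9 + √(j + 6*(j + j))*(1 + 4*(j + 4)) = 9 + √(j + 6*(2*j))*(1 + 4*(4 + j)) = 9 + √(j + 12*j)*(1 + (16 + 4*j)) = 9 + √(13*j)*(17 + 4*j) = 9 + (√13*√j)*(17 + 4*j) = 9 + √13*√j*(17 + 4*j))
65271/P(311) = 65271/(9 + 4*√13*311^(3/2) + 17*√13*√311) = 65271/(9 + 4*√13*(311*√311) + 17*√4043) = 65271/(9 + 1244*√4043 + 17*√4043) = 65271/(9 + 1261*√4043)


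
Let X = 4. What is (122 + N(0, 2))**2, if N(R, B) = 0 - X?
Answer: 13924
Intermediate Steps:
N(R, B) = -4 (N(R, B) = 0 - 1*4 = 0 - 4 = -4)
(122 + N(0, 2))**2 = (122 - 4)**2 = 118**2 = 13924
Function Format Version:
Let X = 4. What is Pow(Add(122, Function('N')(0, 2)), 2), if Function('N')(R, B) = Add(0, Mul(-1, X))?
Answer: 13924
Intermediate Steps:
Function('N')(R, B) = -4 (Function('N')(R, B) = Add(0, Mul(-1, 4)) = Add(0, -4) = -4)
Pow(Add(122, Function('N')(0, 2)), 2) = Pow(Add(122, -4), 2) = Pow(118, 2) = 13924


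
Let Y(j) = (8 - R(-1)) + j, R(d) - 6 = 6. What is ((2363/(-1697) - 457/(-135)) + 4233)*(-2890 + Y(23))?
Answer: -309498795221/25455 ≈ -1.2159e+7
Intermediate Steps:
R(d) = 12 (R(d) = 6 + 6 = 12)
Y(j) = -4 + j (Y(j) = (8 - 1*12) + j = (8 - 12) + j = -4 + j)
((2363/(-1697) - 457/(-135)) + 4233)*(-2890 + Y(23)) = ((2363/(-1697) - 457/(-135)) + 4233)*(-2890 + (-4 + 23)) = ((2363*(-1/1697) - 457*(-1/135)) + 4233)*(-2890 + 19) = ((-2363/1697 + 457/135) + 4233)*(-2871) = (456524/229095 + 4233)*(-2871) = (970215659/229095)*(-2871) = -309498795221/25455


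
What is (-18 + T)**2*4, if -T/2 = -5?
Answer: 256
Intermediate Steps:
T = 10 (T = -2*(-5) = 10)
(-18 + T)**2*4 = (-18 + 10)**2*4 = (-8)**2*4 = 64*4 = 256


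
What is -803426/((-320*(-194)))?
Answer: -401713/31040 ≈ -12.942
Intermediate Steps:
-803426/((-320*(-194))) = -803426/62080 = -803426*1/62080 = -401713/31040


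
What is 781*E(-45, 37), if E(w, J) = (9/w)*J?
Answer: -28897/5 ≈ -5779.4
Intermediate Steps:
E(w, J) = 9*J/w
781*E(-45, 37) = 781*(9*37/(-45)) = 781*(9*37*(-1/45)) = 781*(-37/5) = -28897/5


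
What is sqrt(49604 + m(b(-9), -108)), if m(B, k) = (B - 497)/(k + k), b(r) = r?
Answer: sqrt(16072455)/18 ≈ 222.72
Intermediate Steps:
m(B, k) = (-497 + B)/(2*k) (m(B, k) = (-497 + B)/((2*k)) = (-497 + B)*(1/(2*k)) = (-497 + B)/(2*k))
sqrt(49604 + m(b(-9), -108)) = sqrt(49604 + (1/2)*(-497 - 9)/(-108)) = sqrt(49604 + (1/2)*(-1/108)*(-506)) = sqrt(49604 + 253/108) = sqrt(5357485/108) = sqrt(16072455)/18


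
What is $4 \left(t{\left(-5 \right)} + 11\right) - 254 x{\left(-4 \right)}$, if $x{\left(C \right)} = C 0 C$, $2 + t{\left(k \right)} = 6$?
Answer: $60$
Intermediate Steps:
$t{\left(k \right)} = 4$ ($t{\left(k \right)} = -2 + 6 = 4$)
$x{\left(C \right)} = 0$ ($x{\left(C \right)} = 0 C = 0$)
$4 \left(t{\left(-5 \right)} + 11\right) - 254 x{\left(-4 \right)} = 4 \left(4 + 11\right) - 0 = 4 \cdot 15 + 0 = 60 + 0 = 60$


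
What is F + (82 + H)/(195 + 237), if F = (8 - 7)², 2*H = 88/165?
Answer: 3857/3240 ≈ 1.1904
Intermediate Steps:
H = 4/15 (H = (88/165)/2 = (88*(1/165))/2 = (½)*(8/15) = 4/15 ≈ 0.26667)
F = 1 (F = 1² = 1)
F + (82 + H)/(195 + 237) = 1 + (82 + 4/15)/(195 + 237) = 1 + (1234/15)/432 = 1 + (1234/15)*(1/432) = 1 + 617/3240 = 3857/3240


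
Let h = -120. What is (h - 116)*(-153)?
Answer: 36108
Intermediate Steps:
(h - 116)*(-153) = (-120 - 116)*(-153) = -236*(-153) = 36108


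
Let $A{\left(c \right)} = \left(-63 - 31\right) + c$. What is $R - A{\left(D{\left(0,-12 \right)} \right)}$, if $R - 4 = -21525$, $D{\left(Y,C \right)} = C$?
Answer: $-21415$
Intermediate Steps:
$R = -21521$ ($R = 4 - 21525 = -21521$)
$A{\left(c \right)} = -94 + c$
$R - A{\left(D{\left(0,-12 \right)} \right)} = -21521 - \left(-94 - 12\right) = -21521 - -106 = -21521 + 106 = -21415$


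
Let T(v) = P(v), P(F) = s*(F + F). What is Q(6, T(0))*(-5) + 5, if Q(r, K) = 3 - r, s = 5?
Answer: 20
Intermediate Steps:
P(F) = 10*F (P(F) = 5*(F + F) = 5*(2*F) = 10*F)
T(v) = 10*v
Q(6, T(0))*(-5) + 5 = (3 - 1*6)*(-5) + 5 = (3 - 6)*(-5) + 5 = -3*(-5) + 5 = 15 + 5 = 20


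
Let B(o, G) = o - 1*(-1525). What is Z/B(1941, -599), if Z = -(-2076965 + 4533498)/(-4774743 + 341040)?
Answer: 2456533/15367214598 ≈ 0.00015986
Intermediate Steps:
B(o, G) = 1525 + o (B(o, G) = o + 1525 = 1525 + o)
Z = 2456533/4433703 (Z = -2456533/(-4433703) = -2456533*(-1)/4433703 = -1*(-2456533/4433703) = 2456533/4433703 ≈ 0.55406)
Z/B(1941, -599) = 2456533/(4433703*(1525 + 1941)) = (2456533/4433703)/3466 = (2456533/4433703)*(1/3466) = 2456533/15367214598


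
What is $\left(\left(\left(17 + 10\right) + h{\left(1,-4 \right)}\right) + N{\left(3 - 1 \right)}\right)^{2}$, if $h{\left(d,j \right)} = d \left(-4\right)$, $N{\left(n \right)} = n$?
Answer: $625$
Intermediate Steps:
$h{\left(d,j \right)} = - 4 d$
$\left(\left(\left(17 + 10\right) + h{\left(1,-4 \right)}\right) + N{\left(3 - 1 \right)}\right)^{2} = \left(\left(\left(17 + 10\right) - 4\right) + \left(3 - 1\right)\right)^{2} = \left(\left(27 - 4\right) + \left(3 - 1\right)\right)^{2} = \left(23 + 2\right)^{2} = 25^{2} = 625$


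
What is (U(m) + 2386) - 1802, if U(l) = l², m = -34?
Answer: 1740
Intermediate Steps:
(U(m) + 2386) - 1802 = ((-34)² + 2386) - 1802 = (1156 + 2386) - 1802 = 3542 - 1802 = 1740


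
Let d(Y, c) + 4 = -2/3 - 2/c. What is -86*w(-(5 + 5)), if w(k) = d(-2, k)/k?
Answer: -2881/75 ≈ -38.413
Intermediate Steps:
d(Y, c) = -14/3 - 2/c (d(Y, c) = -4 + (-2/3 - 2/c) = -4 + (-2*⅓ - 2/c) = -4 + (-⅔ - 2/c) = -14/3 - 2/c)
w(k) = (-14/3 - 2/k)/k
-86*w(-(5 + 5)) = -172*(-3 - (-7)*(5 + 5))/(3*(-(5 + 5))²) = -172*(-3 - (-7)*10)/(3*(-1*10)²) = -172*(-3 - 7*(-10))/(3*(-10)²) = -172*(-3 + 70)/(3*100) = -172*67/(3*100) = -86*67/150 = -2881/75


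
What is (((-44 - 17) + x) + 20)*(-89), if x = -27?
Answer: 6052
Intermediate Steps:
(((-44 - 17) + x) + 20)*(-89) = (((-44 - 17) - 27) + 20)*(-89) = ((-61 - 27) + 20)*(-89) = (-88 + 20)*(-89) = -68*(-89) = 6052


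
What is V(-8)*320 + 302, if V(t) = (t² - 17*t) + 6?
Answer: 66222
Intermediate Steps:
V(t) = 6 + t² - 17*t
V(-8)*320 + 302 = (6 + (-8)² - 17*(-8))*320 + 302 = (6 + 64 + 136)*320 + 302 = 206*320 + 302 = 65920 + 302 = 66222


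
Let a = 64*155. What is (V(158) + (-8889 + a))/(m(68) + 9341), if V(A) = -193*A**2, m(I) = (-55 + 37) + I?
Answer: -4817021/9391 ≈ -512.94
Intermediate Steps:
a = 9920
m(I) = -18 + I
(V(158) + (-8889 + a))/(m(68) + 9341) = (-193*158**2 + (-8889 + 9920))/((-18 + 68) + 9341) = (-193*24964 + 1031)/(50 + 9341) = (-4818052 + 1031)/9391 = -4817021*1/9391 = -4817021/9391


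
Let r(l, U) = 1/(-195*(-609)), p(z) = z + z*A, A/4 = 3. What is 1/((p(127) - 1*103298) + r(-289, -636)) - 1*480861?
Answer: -5804516160484479/12071089484 ≈ -4.8086e+5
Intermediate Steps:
A = 12 (A = 4*3 = 12)
p(z) = 13*z (p(z) = z + z*12 = z + 12*z = 13*z)
r(l, U) = 1/118755 (r(l, U) = -1/195*(-1/609) = 1/118755)
1/((p(127) - 1*103298) + r(-289, -636)) - 1*480861 = 1/((13*127 - 1*103298) + 1/118755) - 1*480861 = 1/((1651 - 103298) + 1/118755) - 480861 = 1/(-101647 + 1/118755) - 480861 = 1/(-12071089484/118755) - 480861 = -118755/12071089484 - 480861 = -5804516160484479/12071089484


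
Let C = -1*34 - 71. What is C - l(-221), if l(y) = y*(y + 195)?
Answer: -5851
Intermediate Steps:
l(y) = y*(195 + y)
C = -105 (C = -34 - 71 = -105)
C - l(-221) = -105 - (-221)*(195 - 221) = -105 - (-221)*(-26) = -105 - 1*5746 = -105 - 5746 = -5851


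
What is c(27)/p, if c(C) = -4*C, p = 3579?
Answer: -36/1193 ≈ -0.030176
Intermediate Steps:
c(27)/p = -4*27/3579 = -108*1/3579 = -36/1193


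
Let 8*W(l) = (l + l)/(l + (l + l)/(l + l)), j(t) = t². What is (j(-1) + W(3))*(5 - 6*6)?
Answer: -589/16 ≈ -36.813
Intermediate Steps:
W(l) = l/(4*(1 + l)) (W(l) = ((l + l)/(l + (l + l)/(l + l)))/8 = ((2*l)/(l + (2*l)/((2*l))))/8 = ((2*l)/(l + (2*l)*(1/(2*l))))/8 = ((2*l)/(l + 1))/8 = ((2*l)/(1 + l))/8 = (2*l/(1 + l))/8 = l/(4*(1 + l)))
(j(-1) + W(3))*(5 - 6*6) = ((-1)² + (¼)*3/(1 + 3))*(5 - 6*6) = (1 + (¼)*3/4)*(5 - 36) = (1 + (¼)*3*(¼))*(-31) = (1 + 3/16)*(-31) = (19/16)*(-31) = -589/16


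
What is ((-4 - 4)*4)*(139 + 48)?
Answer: -5984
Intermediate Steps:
((-4 - 4)*4)*(139 + 48) = -8*4*187 = -32*187 = -5984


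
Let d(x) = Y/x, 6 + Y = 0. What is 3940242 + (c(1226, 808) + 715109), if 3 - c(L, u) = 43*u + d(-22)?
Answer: 50826707/11 ≈ 4.6206e+6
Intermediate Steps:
Y = -6 (Y = -6 + 0 = -6)
d(x) = -6/x
c(L, u) = 30/11 - 43*u (c(L, u) = 3 - (43*u - 6/(-22)) = 3 - (43*u - 6*(-1/22)) = 3 - (43*u + 3/11) = 3 - (3/11 + 43*u) = 3 + (-3/11 - 43*u) = 30/11 - 43*u)
3940242 + (c(1226, 808) + 715109) = 3940242 + ((30/11 - 43*808) + 715109) = 3940242 + ((30/11 - 34744) + 715109) = 3940242 + (-382154/11 + 715109) = 3940242 + 7484045/11 = 50826707/11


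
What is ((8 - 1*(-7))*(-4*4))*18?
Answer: -4320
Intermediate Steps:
((8 - 1*(-7))*(-4*4))*18 = ((8 + 7)*(-16))*18 = (15*(-16))*18 = -240*18 = -4320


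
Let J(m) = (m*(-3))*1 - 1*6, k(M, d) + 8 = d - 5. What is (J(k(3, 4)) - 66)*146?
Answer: -6570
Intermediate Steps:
k(M, d) = -13 + d (k(M, d) = -8 + (d - 5) = -8 + (-5 + d) = -13 + d)
J(m) = -6 - 3*m (J(m) = -3*m*1 - 6 = -3*m - 6 = -6 - 3*m)
(J(k(3, 4)) - 66)*146 = ((-6 - 3*(-13 + 4)) - 66)*146 = ((-6 - 3*(-9)) - 66)*146 = ((-6 + 27) - 66)*146 = (21 - 66)*146 = -45*146 = -6570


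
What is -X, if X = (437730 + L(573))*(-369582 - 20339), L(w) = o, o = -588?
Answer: 170450845782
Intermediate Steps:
L(w) = -588
X = -170450845782 (X = (437730 - 588)*(-369582 - 20339) = 437142*(-389921) = -170450845782)
-X = -1*(-170450845782) = 170450845782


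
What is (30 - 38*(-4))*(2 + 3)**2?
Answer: 4550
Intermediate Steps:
(30 - 38*(-4))*(2 + 3)**2 = (30 + 152)*5**2 = 182*25 = 4550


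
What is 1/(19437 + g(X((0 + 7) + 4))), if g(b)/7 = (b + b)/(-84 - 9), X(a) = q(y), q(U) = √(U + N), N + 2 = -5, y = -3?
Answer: 168110613/3267565986841 + 1302*I*√10/3267565986841 ≈ 5.1448e-5 + 1.26e-9*I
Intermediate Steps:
N = -7 (N = -2 - 5 = -7)
q(U) = √(-7 + U) (q(U) = √(U - 7) = √(-7 + U))
X(a) = I*√10 (X(a) = √(-7 - 3) = √(-10) = I*√10)
g(b) = -14*b/93 (g(b) = 7*((b + b)/(-84 - 9)) = 7*((2*b)/(-93)) = 7*((2*b)*(-1/93)) = 7*(-2*b/93) = -14*b/93)
1/(19437 + g(X((0 + 7) + 4))) = 1/(19437 - 14*I*√10/93)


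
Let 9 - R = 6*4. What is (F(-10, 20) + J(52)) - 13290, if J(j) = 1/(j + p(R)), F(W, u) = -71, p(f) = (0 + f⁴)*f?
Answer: -10145314604/759323 ≈ -13361.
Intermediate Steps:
R = -15 (R = 9 - 6*4 = 9 - 1*24 = 9 - 24 = -15)
p(f) = f⁵ (p(f) = f⁴*f = f⁵)
J(j) = 1/(-759375 + j) (J(j) = 1/(j + (-15)⁵) = 1/(j - 759375) = 1/(-759375 + j))
(F(-10, 20) + J(52)) - 13290 = (-71 + 1/(-759375 + 52)) - 13290 = (-71 + 1/(-759323)) - 13290 = (-71 - 1/759323) - 13290 = -53911934/759323 - 13290 = -10145314604/759323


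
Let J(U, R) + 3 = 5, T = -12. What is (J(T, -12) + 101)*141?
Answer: 14523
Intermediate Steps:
J(U, R) = 2 (J(U, R) = -3 + 5 = 2)
(J(T, -12) + 101)*141 = (2 + 101)*141 = 103*141 = 14523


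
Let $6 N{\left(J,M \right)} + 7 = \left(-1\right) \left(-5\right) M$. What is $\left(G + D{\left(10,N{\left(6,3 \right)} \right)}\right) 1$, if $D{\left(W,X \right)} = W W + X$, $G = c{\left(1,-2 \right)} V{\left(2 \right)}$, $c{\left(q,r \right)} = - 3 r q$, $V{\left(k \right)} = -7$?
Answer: $\frac{178}{3} \approx 59.333$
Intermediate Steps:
$c{\left(q,r \right)} = - 3 q r$
$N{\left(J,M \right)} = - \frac{7}{6} + \frac{5 M}{6}$ ($N{\left(J,M \right)} = - \frac{7}{6} + \frac{\left(-1\right) \left(-5\right) M}{6} = - \frac{7}{6} + \frac{5 M}{6}$)
$G = -42$ ($G = \left(-3\right) 1 \left(-2\right) \left(-7\right) = 6 \left(-7\right) = -42$)
$D{\left(W,X \right)} = X + W^{2}$ ($D{\left(W,X \right)} = W^{2} + X = X + W^{2}$)
$\left(G + D{\left(10,N{\left(6,3 \right)} \right)}\right) 1 = \left(-42 + \left(\left(- \frac{7}{6} + \frac{5}{6} \cdot 3\right) + 10^{2}\right)\right) 1 = \left(-42 + \left(\left(- \frac{7}{6} + \frac{5}{2}\right) + 100\right)\right) 1 = \left(-42 + \left(\frac{4}{3} + 100\right)\right) 1 = \left(-42 + \frac{304}{3}\right) 1 = \frac{178}{3} \cdot 1 = \frac{178}{3}$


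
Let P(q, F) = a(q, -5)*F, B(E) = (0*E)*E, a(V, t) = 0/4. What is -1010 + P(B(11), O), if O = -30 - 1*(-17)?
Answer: -1010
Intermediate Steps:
a(V, t) = 0 (a(V, t) = 0*(1/4) = 0)
O = -13 (O = -30 + 17 = -13)
B(E) = 0 (B(E) = 0*E = 0)
P(q, F) = 0 (P(q, F) = 0*F = 0)
-1010 + P(B(11), O) = -1010 + 0 = -1010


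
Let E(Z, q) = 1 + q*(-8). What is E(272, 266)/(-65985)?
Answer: 709/21995 ≈ 0.032235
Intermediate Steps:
E(Z, q) = 1 - 8*q
E(272, 266)/(-65985) = (1 - 8*266)/(-65985) = (1 - 2128)*(-1/65985) = -2127*(-1/65985) = 709/21995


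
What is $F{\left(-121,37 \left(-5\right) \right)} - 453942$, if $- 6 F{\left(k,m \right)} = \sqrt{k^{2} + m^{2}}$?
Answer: $-453942 - \frac{\sqrt{48866}}{6} \approx -4.5398 \cdot 10^{5}$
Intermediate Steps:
$F{\left(k,m \right)} = - \frac{\sqrt{k^{2} + m^{2}}}{6}$
$F{\left(-121,37 \left(-5\right) \right)} - 453942 = - \frac{\sqrt{\left(-121\right)^{2} + \left(37 \left(-5\right)\right)^{2}}}{6} - 453942 = - \frac{\sqrt{14641 + \left(-185\right)^{2}}}{6} - 453942 = - \frac{\sqrt{14641 + 34225}}{6} - 453942 = - \frac{\sqrt{48866}}{6} - 453942 = -453942 - \frac{\sqrt{48866}}{6}$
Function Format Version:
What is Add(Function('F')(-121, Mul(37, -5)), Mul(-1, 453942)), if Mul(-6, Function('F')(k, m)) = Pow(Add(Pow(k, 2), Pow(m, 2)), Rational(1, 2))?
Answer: Add(-453942, Mul(Rational(-1, 6), Pow(48866, Rational(1, 2)))) ≈ -4.5398e+5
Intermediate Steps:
Function('F')(k, m) = Mul(Rational(-1, 6), Pow(Add(Pow(k, 2), Pow(m, 2)), Rational(1, 2)))
Add(Function('F')(-121, Mul(37, -5)), Mul(-1, 453942)) = Add(Mul(Rational(-1, 6), Pow(Add(Pow(-121, 2), Pow(Mul(37, -5), 2)), Rational(1, 2))), Mul(-1, 453942)) = Add(Mul(Rational(-1, 6), Pow(Add(14641, Pow(-185, 2)), Rational(1, 2))), -453942) = Add(Mul(Rational(-1, 6), Pow(Add(14641, 34225), Rational(1, 2))), -453942) = Add(Mul(Rational(-1, 6), Pow(48866, Rational(1, 2))), -453942) = Add(-453942, Mul(Rational(-1, 6), Pow(48866, Rational(1, 2))))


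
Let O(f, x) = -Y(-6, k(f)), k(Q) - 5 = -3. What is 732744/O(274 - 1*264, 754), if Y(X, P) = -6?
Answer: 122124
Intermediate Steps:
k(Q) = 2 (k(Q) = 5 - 3 = 2)
O(f, x) = 6 (O(f, x) = -1*(-6) = 6)
732744/O(274 - 1*264, 754) = 732744/6 = 732744*(⅙) = 122124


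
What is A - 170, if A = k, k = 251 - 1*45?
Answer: 36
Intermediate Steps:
k = 206 (k = 251 - 45 = 206)
A = 206
A - 170 = 206 - 170 = 36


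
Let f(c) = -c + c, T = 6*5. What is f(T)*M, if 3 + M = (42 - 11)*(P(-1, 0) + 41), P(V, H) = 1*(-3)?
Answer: 0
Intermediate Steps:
T = 30
P(V, H) = -3
f(c) = 0
M = 1175 (M = -3 + (42 - 11)*(-3 + 41) = -3 + 31*38 = -3 + 1178 = 1175)
f(T)*M = 0*1175 = 0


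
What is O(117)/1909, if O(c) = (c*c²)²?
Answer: 2565164201769/1909 ≈ 1.3437e+9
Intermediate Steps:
O(c) = c⁶ (O(c) = (c³)² = c⁶)
O(117)/1909 = 117⁶/1909 = 2565164201769*(1/1909) = 2565164201769/1909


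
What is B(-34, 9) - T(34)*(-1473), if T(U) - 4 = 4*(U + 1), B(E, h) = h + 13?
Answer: 212134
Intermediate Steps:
B(E, h) = 13 + h
T(U) = 8 + 4*U (T(U) = 4 + 4*(U + 1) = 4 + 4*(1 + U) = 4 + (4 + 4*U) = 8 + 4*U)
B(-34, 9) - T(34)*(-1473) = (13 + 9) - (8 + 4*34)*(-1473) = 22 - (8 + 136)*(-1473) = 22 - 1*144*(-1473) = 22 - 144*(-1473) = 22 + 212112 = 212134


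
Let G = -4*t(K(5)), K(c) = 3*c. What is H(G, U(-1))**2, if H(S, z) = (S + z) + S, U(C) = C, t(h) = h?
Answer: 14641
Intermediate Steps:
G = -60 (G = -12*5 = -4*15 = -60)
H(S, z) = z + 2*S
H(G, U(-1))**2 = (-1 + 2*(-60))**2 = (-1 - 120)**2 = (-121)**2 = 14641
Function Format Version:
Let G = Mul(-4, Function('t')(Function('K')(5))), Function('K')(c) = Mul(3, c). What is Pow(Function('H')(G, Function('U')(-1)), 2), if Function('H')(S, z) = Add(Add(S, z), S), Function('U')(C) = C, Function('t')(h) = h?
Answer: 14641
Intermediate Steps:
G = -60 (G = Mul(-4, Mul(3, 5)) = Mul(-4, 15) = -60)
Function('H')(S, z) = Add(z, Mul(2, S))
Pow(Function('H')(G, Function('U')(-1)), 2) = Pow(Add(-1, Mul(2, -60)), 2) = Pow(Add(-1, -120), 2) = Pow(-121, 2) = 14641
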